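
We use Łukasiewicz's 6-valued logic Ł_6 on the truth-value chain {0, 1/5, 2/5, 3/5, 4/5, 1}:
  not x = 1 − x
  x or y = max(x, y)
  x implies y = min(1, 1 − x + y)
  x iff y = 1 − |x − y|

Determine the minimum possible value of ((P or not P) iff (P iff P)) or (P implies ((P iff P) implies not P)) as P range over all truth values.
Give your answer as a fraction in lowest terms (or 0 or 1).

Take P = 3/5:
not P = not 3/5 = 2/5
P or not P = 3/5 or 2/5 = 3/5
P iff P = 3/5 iff 3/5 = 1
(P or not P) iff (P iff P) = 3/5 iff 1 = 3/5
P iff P = 3/5 iff 3/5 = 1
not P = not 3/5 = 2/5
(P iff P) implies not P = 1 implies 2/5 = 2/5
P implies ((P iff P) implies not P) = 3/5 implies 2/5 = 4/5
((P or not P) iff (P iff P)) or (P implies ((P iff P) implies not P)) = 3/5 or 4/5 = 4/5
No assignment yields a value below 4/5, so this is the minimum.

4/5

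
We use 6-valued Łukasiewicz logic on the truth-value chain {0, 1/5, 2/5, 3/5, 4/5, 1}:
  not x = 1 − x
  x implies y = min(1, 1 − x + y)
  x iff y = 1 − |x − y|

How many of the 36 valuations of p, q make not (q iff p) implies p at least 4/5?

30

value 1: 27 assignments (counts)
value 4/5: 3 assignments (counts)
value 3/5: 2 assignments
value 2/5: 2 assignments
value 1/5: 1 assignment
value 0: 1 assignment
So 30 of the 36 assignments meet the threshold.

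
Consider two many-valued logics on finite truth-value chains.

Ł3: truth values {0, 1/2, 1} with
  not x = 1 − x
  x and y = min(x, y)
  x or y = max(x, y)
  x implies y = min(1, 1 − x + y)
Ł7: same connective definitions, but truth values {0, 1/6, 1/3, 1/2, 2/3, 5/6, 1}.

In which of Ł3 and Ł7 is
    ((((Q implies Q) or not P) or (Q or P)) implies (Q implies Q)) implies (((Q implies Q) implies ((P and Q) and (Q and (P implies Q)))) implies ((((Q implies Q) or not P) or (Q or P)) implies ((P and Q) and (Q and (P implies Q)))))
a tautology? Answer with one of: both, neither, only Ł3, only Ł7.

both

In Ł3: every assignment gives 1 — tautology.
In Ł7: every assignment gives 1 — tautology.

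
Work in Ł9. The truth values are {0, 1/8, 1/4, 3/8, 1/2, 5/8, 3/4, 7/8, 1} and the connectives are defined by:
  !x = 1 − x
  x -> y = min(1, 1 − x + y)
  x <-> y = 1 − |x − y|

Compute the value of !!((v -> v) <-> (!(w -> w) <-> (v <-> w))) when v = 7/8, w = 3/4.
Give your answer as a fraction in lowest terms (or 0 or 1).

1/8

v -> v = 7/8 -> 7/8 = 1
w -> w = 3/4 -> 3/4 = 1
!(w -> w) = !1 = 0
v <-> w = 7/8 <-> 3/4 = 7/8
!(w -> w) <-> (v <-> w) = 0 <-> 7/8 = 1/8
(v -> v) <-> (!(w -> w) <-> (v <-> w)) = 1 <-> 1/8 = 1/8
!((v -> v) <-> (!(w -> w) <-> (v <-> w))) = !1/8 = 7/8
!!((v -> v) <-> (!(w -> w) <-> (v <-> w))) = !7/8 = 1/8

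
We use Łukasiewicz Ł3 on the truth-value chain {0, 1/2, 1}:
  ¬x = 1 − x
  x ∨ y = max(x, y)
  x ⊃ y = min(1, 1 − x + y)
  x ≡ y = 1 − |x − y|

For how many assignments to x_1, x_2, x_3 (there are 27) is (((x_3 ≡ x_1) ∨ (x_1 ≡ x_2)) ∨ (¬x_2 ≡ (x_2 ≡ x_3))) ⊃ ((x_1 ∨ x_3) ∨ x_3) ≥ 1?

value 1: 17 assignments (counts)
value 1/2: 7 assignments
value 0: 3 assignments
So 17 of the 27 assignments meet the threshold.

17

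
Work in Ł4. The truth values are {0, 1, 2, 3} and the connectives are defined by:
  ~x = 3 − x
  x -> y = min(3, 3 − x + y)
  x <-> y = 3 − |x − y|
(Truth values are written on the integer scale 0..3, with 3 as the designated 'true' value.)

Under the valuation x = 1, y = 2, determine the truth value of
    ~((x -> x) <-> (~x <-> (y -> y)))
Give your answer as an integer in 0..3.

1

x -> x = 1 -> 1 = 3
~x = ~1 = 2
y -> y = 2 -> 2 = 3
~x <-> (y -> y) = 2 <-> 3 = 2
(x -> x) <-> (~x <-> (y -> y)) = 3 <-> 2 = 2
~((x -> x) <-> (~x <-> (y -> y))) = ~2 = 1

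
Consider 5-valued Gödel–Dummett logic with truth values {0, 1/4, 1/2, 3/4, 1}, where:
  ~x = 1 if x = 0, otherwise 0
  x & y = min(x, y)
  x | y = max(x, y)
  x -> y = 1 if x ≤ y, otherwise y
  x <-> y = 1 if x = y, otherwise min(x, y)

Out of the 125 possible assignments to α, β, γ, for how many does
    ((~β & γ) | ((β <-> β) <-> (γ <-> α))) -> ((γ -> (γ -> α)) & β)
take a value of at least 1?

value 1: 81 assignments (counts)
value 3/4: 5 assignments
value 1/2: 7 assignments
value 1/4: 11 assignments
value 0: 21 assignments
So 81 of the 125 assignments meet the threshold.

81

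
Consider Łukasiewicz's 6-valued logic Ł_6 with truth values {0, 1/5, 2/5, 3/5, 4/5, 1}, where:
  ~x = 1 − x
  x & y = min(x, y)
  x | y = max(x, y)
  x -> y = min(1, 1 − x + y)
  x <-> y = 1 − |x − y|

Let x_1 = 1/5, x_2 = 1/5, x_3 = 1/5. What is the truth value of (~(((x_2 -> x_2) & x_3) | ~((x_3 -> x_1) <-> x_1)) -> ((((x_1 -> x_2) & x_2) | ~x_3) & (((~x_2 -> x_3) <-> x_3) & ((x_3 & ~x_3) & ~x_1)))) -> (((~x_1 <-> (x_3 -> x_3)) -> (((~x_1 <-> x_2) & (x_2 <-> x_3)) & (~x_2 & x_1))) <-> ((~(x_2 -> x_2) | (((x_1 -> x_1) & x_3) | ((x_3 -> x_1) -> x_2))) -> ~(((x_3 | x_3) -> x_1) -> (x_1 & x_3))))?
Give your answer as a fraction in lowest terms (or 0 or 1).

x_2 -> x_2 = 1/5 -> 1/5 = 1
(x_2 -> x_2) & x_3 = 1 & 1/5 = 1/5
x_3 -> x_1 = 1/5 -> 1/5 = 1
(x_3 -> x_1) <-> x_1 = 1 <-> 1/5 = 1/5
~((x_3 -> x_1) <-> x_1) = ~1/5 = 4/5
((x_2 -> x_2) & x_3) | ~((x_3 -> x_1) <-> x_1) = 1/5 | 4/5 = 4/5
~(((x_2 -> x_2) & x_3) | ~((x_3 -> x_1) <-> x_1)) = ~4/5 = 1/5
x_1 -> x_2 = 1/5 -> 1/5 = 1
(x_1 -> x_2) & x_2 = 1 & 1/5 = 1/5
~x_3 = ~1/5 = 4/5
((x_1 -> x_2) & x_2) | ~x_3 = 1/5 | 4/5 = 4/5
~x_2 = ~1/5 = 4/5
~x_2 -> x_3 = 4/5 -> 1/5 = 2/5
(~x_2 -> x_3) <-> x_3 = 2/5 <-> 1/5 = 4/5
~x_3 = ~1/5 = 4/5
x_3 & ~x_3 = 1/5 & 4/5 = 1/5
~x_1 = ~1/5 = 4/5
(x_3 & ~x_3) & ~x_1 = 1/5 & 4/5 = 1/5
((~x_2 -> x_3) <-> x_3) & ((x_3 & ~x_3) & ~x_1) = 4/5 & 1/5 = 1/5
(((x_1 -> x_2) & x_2) | ~x_3) & (((~x_2 -> x_3) <-> x_3) & ((x_3 & ~x_3) & ~x_1)) = 4/5 & 1/5 = 1/5
~(((x_2 -> x_2) & x_3) | ~((x_3 -> x_1) <-> x_1)) -> ((((x_1 -> x_2) & x_2) | ~x_3) & (((~x_2 -> x_3) <-> x_3) & ((x_3 & ~x_3) & ~x_1))) = 1/5 -> 1/5 = 1
~x_1 = ~1/5 = 4/5
x_3 -> x_3 = 1/5 -> 1/5 = 1
~x_1 <-> (x_3 -> x_3) = 4/5 <-> 1 = 4/5
~x_1 = ~1/5 = 4/5
~x_1 <-> x_2 = 4/5 <-> 1/5 = 2/5
x_2 <-> x_3 = 1/5 <-> 1/5 = 1
(~x_1 <-> x_2) & (x_2 <-> x_3) = 2/5 & 1 = 2/5
~x_2 = ~1/5 = 4/5
~x_2 & x_1 = 4/5 & 1/5 = 1/5
((~x_1 <-> x_2) & (x_2 <-> x_3)) & (~x_2 & x_1) = 2/5 & 1/5 = 1/5
(~x_1 <-> (x_3 -> x_3)) -> (((~x_1 <-> x_2) & (x_2 <-> x_3)) & (~x_2 & x_1)) = 4/5 -> 1/5 = 2/5
x_2 -> x_2 = 1/5 -> 1/5 = 1
~(x_2 -> x_2) = ~1 = 0
x_1 -> x_1 = 1/5 -> 1/5 = 1
(x_1 -> x_1) & x_3 = 1 & 1/5 = 1/5
x_3 -> x_1 = 1/5 -> 1/5 = 1
(x_3 -> x_1) -> x_2 = 1 -> 1/5 = 1/5
((x_1 -> x_1) & x_3) | ((x_3 -> x_1) -> x_2) = 1/5 | 1/5 = 1/5
~(x_2 -> x_2) | (((x_1 -> x_1) & x_3) | ((x_3 -> x_1) -> x_2)) = 0 | 1/5 = 1/5
x_3 | x_3 = 1/5 | 1/5 = 1/5
(x_3 | x_3) -> x_1 = 1/5 -> 1/5 = 1
x_1 & x_3 = 1/5 & 1/5 = 1/5
((x_3 | x_3) -> x_1) -> (x_1 & x_3) = 1 -> 1/5 = 1/5
~(((x_3 | x_3) -> x_1) -> (x_1 & x_3)) = ~1/5 = 4/5
(~(x_2 -> x_2) | (((x_1 -> x_1) & x_3) | ((x_3 -> x_1) -> x_2))) -> ~(((x_3 | x_3) -> x_1) -> (x_1 & x_3)) = 1/5 -> 4/5 = 1
((~x_1 <-> (x_3 -> x_3)) -> (((~x_1 <-> x_2) & (x_2 <-> x_3)) & (~x_2 & x_1))) <-> ((~(x_2 -> x_2) | (((x_1 -> x_1) & x_3) | ((x_3 -> x_1) -> x_2))) -> ~(((x_3 | x_3) -> x_1) -> (x_1 & x_3))) = 2/5 <-> 1 = 2/5
(~(((x_2 -> x_2) & x_3) | ~((x_3 -> x_1) <-> x_1)) -> ((((x_1 -> x_2) & x_2) | ~x_3) & (((~x_2 -> x_3) <-> x_3) & ((x_3 & ~x_3) & ~x_1)))) -> (((~x_1 <-> (x_3 -> x_3)) -> (((~x_1 <-> x_2) & (x_2 <-> x_3)) & (~x_2 & x_1))) <-> ((~(x_2 -> x_2) | (((x_1 -> x_1) & x_3) | ((x_3 -> x_1) -> x_2))) -> ~(((x_3 | x_3) -> x_1) -> (x_1 & x_3)))) = 1 -> 2/5 = 2/5

2/5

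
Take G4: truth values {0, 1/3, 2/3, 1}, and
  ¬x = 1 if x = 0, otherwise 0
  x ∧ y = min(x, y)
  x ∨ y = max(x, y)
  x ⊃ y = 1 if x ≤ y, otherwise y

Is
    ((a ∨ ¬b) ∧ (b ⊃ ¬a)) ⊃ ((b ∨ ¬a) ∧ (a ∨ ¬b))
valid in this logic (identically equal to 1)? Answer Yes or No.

No

Counterexample: take a = 1/3, b = 0.
¬b = ¬0 = 1
a ∨ ¬b = 1/3 ∨ 1 = 1
¬a = ¬1/3 = 0
b ⊃ ¬a = 0 ⊃ 0 = 1
(a ∨ ¬b) ∧ (b ⊃ ¬a) = 1 ∧ 1 = 1
¬a = ¬1/3 = 0
b ∨ ¬a = 0 ∨ 0 = 0
¬b = ¬0 = 1
a ∨ ¬b = 1/3 ∨ 1 = 1
(b ∨ ¬a) ∧ (a ∨ ¬b) = 0 ∧ 1 = 0
((a ∨ ¬b) ∧ (b ⊃ ¬a)) ⊃ ((b ∨ ¬a) ∧ (a ∨ ¬b)) = 1 ⊃ 0 = 0
This gives 0 ≠ 1.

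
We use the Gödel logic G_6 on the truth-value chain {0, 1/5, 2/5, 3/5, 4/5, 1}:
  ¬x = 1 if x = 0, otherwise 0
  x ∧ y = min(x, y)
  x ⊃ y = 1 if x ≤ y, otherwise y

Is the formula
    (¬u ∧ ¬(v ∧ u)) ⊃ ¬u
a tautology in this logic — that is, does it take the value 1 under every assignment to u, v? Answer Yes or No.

At u = 2/5, v = 1, for instance:
¬u = ¬2/5 = 0
v ∧ u = 1 ∧ 2/5 = 2/5
¬(v ∧ u) = ¬2/5 = 0
¬u ∧ ¬(v ∧ u) = 0 ∧ 0 = 0
(¬u ∧ ¬(v ∧ u)) ⊃ ¬u = 0 ⊃ 0 = 1
and checking the remaining 35 assignments likewise gives ≥ 1 in every case.

Yes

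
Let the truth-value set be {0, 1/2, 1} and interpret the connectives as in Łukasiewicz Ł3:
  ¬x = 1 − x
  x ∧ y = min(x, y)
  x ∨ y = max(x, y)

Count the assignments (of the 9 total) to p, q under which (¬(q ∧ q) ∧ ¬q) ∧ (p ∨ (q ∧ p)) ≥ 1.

1

p = 0, q = 0 ↦ 0  <
p = 0, q = 1/2 ↦ 0  <
p = 0, q = 1 ↦ 0  <
p = 1/2, q = 0 ↦ 1/2  <
p = 1/2, q = 1/2 ↦ 1/2  <
p = 1/2, q = 1 ↦ 0  <
p = 1, q = 0 ↦ 1  ≥
p = 1, q = 1/2 ↦ 1/2  <
p = 1, q = 1 ↦ 0  <
So 1 of the 9 assignments meets the threshold.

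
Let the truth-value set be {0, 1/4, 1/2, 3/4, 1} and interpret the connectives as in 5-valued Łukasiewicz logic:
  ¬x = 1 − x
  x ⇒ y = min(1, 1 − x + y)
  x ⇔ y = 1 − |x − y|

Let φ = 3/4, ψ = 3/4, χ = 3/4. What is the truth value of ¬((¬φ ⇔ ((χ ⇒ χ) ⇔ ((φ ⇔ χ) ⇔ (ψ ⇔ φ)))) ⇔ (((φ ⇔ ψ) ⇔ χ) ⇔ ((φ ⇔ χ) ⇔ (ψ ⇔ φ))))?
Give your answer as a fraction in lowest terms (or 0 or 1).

¬φ = ¬3/4 = 1/4
χ ⇒ χ = 3/4 ⇒ 3/4 = 1
φ ⇔ χ = 3/4 ⇔ 3/4 = 1
ψ ⇔ φ = 3/4 ⇔ 3/4 = 1
(φ ⇔ χ) ⇔ (ψ ⇔ φ) = 1 ⇔ 1 = 1
(χ ⇒ χ) ⇔ ((φ ⇔ χ) ⇔ (ψ ⇔ φ)) = 1 ⇔ 1 = 1
¬φ ⇔ ((χ ⇒ χ) ⇔ ((φ ⇔ χ) ⇔ (ψ ⇔ φ))) = 1/4 ⇔ 1 = 1/4
φ ⇔ ψ = 3/4 ⇔ 3/4 = 1
(φ ⇔ ψ) ⇔ χ = 1 ⇔ 3/4 = 3/4
φ ⇔ χ = 3/4 ⇔ 3/4 = 1
ψ ⇔ φ = 3/4 ⇔ 3/4 = 1
(φ ⇔ χ) ⇔ (ψ ⇔ φ) = 1 ⇔ 1 = 1
((φ ⇔ ψ) ⇔ χ) ⇔ ((φ ⇔ χ) ⇔ (ψ ⇔ φ)) = 3/4 ⇔ 1 = 3/4
(¬φ ⇔ ((χ ⇒ χ) ⇔ ((φ ⇔ χ) ⇔ (ψ ⇔ φ)))) ⇔ (((φ ⇔ ψ) ⇔ χ) ⇔ ((φ ⇔ χ) ⇔ (ψ ⇔ φ))) = 1/4 ⇔ 3/4 = 1/2
¬((¬φ ⇔ ((χ ⇒ χ) ⇔ ((φ ⇔ χ) ⇔ (ψ ⇔ φ)))) ⇔ (((φ ⇔ ψ) ⇔ χ) ⇔ ((φ ⇔ χ) ⇔ (ψ ⇔ φ)))) = ¬1/2 = 1/2

1/2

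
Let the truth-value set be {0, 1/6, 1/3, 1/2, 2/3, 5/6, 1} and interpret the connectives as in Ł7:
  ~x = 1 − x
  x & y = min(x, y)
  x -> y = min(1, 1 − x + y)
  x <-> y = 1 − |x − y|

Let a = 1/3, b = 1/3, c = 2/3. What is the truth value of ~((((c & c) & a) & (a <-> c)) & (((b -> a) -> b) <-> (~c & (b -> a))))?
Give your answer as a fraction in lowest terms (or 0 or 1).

2/3

c & c = 2/3 & 2/3 = 2/3
(c & c) & a = 2/3 & 1/3 = 1/3
a <-> c = 1/3 <-> 2/3 = 2/3
((c & c) & a) & (a <-> c) = 1/3 & 2/3 = 1/3
b -> a = 1/3 -> 1/3 = 1
(b -> a) -> b = 1 -> 1/3 = 1/3
~c = ~2/3 = 1/3
b -> a = 1/3 -> 1/3 = 1
~c & (b -> a) = 1/3 & 1 = 1/3
((b -> a) -> b) <-> (~c & (b -> a)) = 1/3 <-> 1/3 = 1
(((c & c) & a) & (a <-> c)) & (((b -> a) -> b) <-> (~c & (b -> a))) = 1/3 & 1 = 1/3
~((((c & c) & a) & (a <-> c)) & (((b -> a) -> b) <-> (~c & (b -> a)))) = ~1/3 = 2/3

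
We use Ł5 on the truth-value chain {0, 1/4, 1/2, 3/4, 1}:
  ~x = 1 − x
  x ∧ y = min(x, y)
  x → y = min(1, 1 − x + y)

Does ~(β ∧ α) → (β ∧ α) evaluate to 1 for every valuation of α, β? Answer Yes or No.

No

Counterexample: take α = 0, β = 0.
β ∧ α = 0 ∧ 0 = 0
~(β ∧ α) = ~0 = 1
β ∧ α = 0 ∧ 0 = 0
~(β ∧ α) → (β ∧ α) = 1 → 0 = 0
This gives 0 ≠ 1.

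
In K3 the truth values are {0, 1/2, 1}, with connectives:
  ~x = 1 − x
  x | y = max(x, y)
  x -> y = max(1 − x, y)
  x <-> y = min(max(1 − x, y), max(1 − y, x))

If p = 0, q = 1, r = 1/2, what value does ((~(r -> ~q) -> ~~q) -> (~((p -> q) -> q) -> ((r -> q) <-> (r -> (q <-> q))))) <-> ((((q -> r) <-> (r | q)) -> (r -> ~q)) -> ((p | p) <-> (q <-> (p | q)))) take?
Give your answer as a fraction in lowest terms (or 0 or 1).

~q = ~1 = 0
r -> ~q = 1/2 -> 0 = 1/2
~(r -> ~q) = ~1/2 = 1/2
~q = ~1 = 0
~~q = ~0 = 1
~(r -> ~q) -> ~~q = 1/2 -> 1 = 1
p -> q = 0 -> 1 = 1
(p -> q) -> q = 1 -> 1 = 1
~((p -> q) -> q) = ~1 = 0
r -> q = 1/2 -> 1 = 1
q <-> q = 1 <-> 1 = 1
r -> (q <-> q) = 1/2 -> 1 = 1
(r -> q) <-> (r -> (q <-> q)) = 1 <-> 1 = 1
~((p -> q) -> q) -> ((r -> q) <-> (r -> (q <-> q))) = 0 -> 1 = 1
(~(r -> ~q) -> ~~q) -> (~((p -> q) -> q) -> ((r -> q) <-> (r -> (q <-> q)))) = 1 -> 1 = 1
q -> r = 1 -> 1/2 = 1/2
r | q = 1/2 | 1 = 1
(q -> r) <-> (r | q) = 1/2 <-> 1 = 1/2
~q = ~1 = 0
r -> ~q = 1/2 -> 0 = 1/2
((q -> r) <-> (r | q)) -> (r -> ~q) = 1/2 -> 1/2 = 1/2
p | p = 0 | 0 = 0
p | q = 0 | 1 = 1
q <-> (p | q) = 1 <-> 1 = 1
(p | p) <-> (q <-> (p | q)) = 0 <-> 1 = 0
(((q -> r) <-> (r | q)) -> (r -> ~q)) -> ((p | p) <-> (q <-> (p | q))) = 1/2 -> 0 = 1/2
((~(r -> ~q) -> ~~q) -> (~((p -> q) -> q) -> ((r -> q) <-> (r -> (q <-> q))))) <-> ((((q -> r) <-> (r | q)) -> (r -> ~q)) -> ((p | p) <-> (q <-> (p | q)))) = 1 <-> 1/2 = 1/2

1/2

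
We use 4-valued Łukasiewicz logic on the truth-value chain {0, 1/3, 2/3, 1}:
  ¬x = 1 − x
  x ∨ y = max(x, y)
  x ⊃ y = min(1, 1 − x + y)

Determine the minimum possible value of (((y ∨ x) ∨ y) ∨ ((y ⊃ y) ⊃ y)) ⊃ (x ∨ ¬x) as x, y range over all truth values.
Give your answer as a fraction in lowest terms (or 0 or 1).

2/3

Take x = 1/3, y = 1:
y ∨ x = 1 ∨ 1/3 = 1
(y ∨ x) ∨ y = 1 ∨ 1 = 1
y ⊃ y = 1 ⊃ 1 = 1
(y ⊃ y) ⊃ y = 1 ⊃ 1 = 1
((y ∨ x) ∨ y) ∨ ((y ⊃ y) ⊃ y) = 1 ∨ 1 = 1
¬x = ¬1/3 = 2/3
x ∨ ¬x = 1/3 ∨ 2/3 = 2/3
(((y ∨ x) ∨ y) ∨ ((y ⊃ y) ⊃ y)) ⊃ (x ∨ ¬x) = 1 ⊃ 2/3 = 2/3
No assignment yields a value below 2/3, so this is the minimum.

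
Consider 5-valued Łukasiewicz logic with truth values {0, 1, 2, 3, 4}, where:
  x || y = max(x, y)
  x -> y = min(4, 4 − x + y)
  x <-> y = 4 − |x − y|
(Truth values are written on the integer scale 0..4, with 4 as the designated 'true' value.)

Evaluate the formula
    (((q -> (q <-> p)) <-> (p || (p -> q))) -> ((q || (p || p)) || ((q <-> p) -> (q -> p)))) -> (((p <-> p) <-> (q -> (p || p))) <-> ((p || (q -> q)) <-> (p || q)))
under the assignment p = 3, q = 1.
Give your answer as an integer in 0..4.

q <-> p = 1 <-> 3 = 2
q -> (q <-> p) = 1 -> 2 = 4
p -> q = 3 -> 1 = 2
p || (p -> q) = 3 || 2 = 3
(q -> (q <-> p)) <-> (p || (p -> q)) = 4 <-> 3 = 3
p || p = 3 || 3 = 3
q || (p || p) = 1 || 3 = 3
q <-> p = 1 <-> 3 = 2
q -> p = 1 -> 3 = 4
(q <-> p) -> (q -> p) = 2 -> 4 = 4
(q || (p || p)) || ((q <-> p) -> (q -> p)) = 3 || 4 = 4
((q -> (q <-> p)) <-> (p || (p -> q))) -> ((q || (p || p)) || ((q <-> p) -> (q -> p))) = 3 -> 4 = 4
p <-> p = 3 <-> 3 = 4
p || p = 3 || 3 = 3
q -> (p || p) = 1 -> 3 = 4
(p <-> p) <-> (q -> (p || p)) = 4 <-> 4 = 4
q -> q = 1 -> 1 = 4
p || (q -> q) = 3 || 4 = 4
p || q = 3 || 1 = 3
(p || (q -> q)) <-> (p || q) = 4 <-> 3 = 3
((p <-> p) <-> (q -> (p || p))) <-> ((p || (q -> q)) <-> (p || q)) = 4 <-> 3 = 3
(((q -> (q <-> p)) <-> (p || (p -> q))) -> ((q || (p || p)) || ((q <-> p) -> (q -> p)))) -> (((p <-> p) <-> (q -> (p || p))) <-> ((p || (q -> q)) <-> (p || q))) = 4 -> 3 = 3

3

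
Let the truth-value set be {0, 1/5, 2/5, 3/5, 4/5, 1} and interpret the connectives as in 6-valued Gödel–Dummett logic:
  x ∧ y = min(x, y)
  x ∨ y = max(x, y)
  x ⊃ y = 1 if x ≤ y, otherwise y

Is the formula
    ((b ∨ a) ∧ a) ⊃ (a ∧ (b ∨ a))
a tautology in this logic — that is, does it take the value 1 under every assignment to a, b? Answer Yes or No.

Yes

At a = 2/5, b = 2/5, for instance:
b ∨ a = 2/5 ∨ 2/5 = 2/5
(b ∨ a) ∧ a = 2/5 ∧ 2/5 = 2/5
a ∧ (b ∨ a) = 2/5 ∧ 2/5 = 2/5
((b ∨ a) ∧ a) ⊃ (a ∧ (b ∨ a)) = 2/5 ⊃ 2/5 = 1
and checking the remaining 35 assignments likewise gives ≥ 1 in every case.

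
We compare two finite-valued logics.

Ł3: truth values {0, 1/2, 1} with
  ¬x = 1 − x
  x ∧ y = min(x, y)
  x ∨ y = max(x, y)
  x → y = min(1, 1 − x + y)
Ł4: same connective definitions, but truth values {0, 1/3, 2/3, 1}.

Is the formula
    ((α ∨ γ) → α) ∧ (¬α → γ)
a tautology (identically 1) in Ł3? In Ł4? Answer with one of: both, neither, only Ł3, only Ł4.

neither

In Ł3: at α = 0, γ = 0 the value is 0 — not a tautology.
In Ł4: at α = 0, γ = 0 the value is 0 — not a tautology.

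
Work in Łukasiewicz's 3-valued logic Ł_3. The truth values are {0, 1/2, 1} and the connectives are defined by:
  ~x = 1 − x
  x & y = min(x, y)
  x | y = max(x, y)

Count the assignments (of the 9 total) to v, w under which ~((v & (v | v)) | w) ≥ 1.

v = 0, w = 0 ↦ 1  ≥
v = 0, w = 1/2 ↦ 1/2  <
v = 0, w = 1 ↦ 0  <
v = 1/2, w = 0 ↦ 1/2  <
v = 1/2, w = 1/2 ↦ 1/2  <
v = 1/2, w = 1 ↦ 0  <
v = 1, w = 0 ↦ 0  <
v = 1, w = 1/2 ↦ 0  <
v = 1, w = 1 ↦ 0  <
So 1 of the 9 assignments meets the threshold.

1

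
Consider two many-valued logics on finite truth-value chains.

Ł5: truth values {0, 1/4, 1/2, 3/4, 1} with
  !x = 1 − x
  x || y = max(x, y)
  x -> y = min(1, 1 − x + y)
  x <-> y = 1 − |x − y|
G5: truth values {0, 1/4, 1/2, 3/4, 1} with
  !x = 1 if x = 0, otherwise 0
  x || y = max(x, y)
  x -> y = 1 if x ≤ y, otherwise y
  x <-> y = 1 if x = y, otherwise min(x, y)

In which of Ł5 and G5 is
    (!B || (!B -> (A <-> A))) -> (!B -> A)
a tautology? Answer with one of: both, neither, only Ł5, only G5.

neither

In Ł5: at A = 0, B = 0 the value is 0 — not a tautology.
In G5: at A = 0, B = 0 the value is 0 — not a tautology.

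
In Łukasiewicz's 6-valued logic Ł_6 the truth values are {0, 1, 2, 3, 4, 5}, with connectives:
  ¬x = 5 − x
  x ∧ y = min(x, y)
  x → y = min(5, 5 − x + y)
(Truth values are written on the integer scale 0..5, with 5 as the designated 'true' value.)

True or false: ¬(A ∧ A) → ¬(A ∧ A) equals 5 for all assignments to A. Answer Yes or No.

A = 0 ↦ 5
A = 1 ↦ 5
A = 2 ↦ 5
A = 3 ↦ 5
A = 4 ↦ 5
A = 5 ↦ 5
Every assignment gives a value ≥ 5.

Yes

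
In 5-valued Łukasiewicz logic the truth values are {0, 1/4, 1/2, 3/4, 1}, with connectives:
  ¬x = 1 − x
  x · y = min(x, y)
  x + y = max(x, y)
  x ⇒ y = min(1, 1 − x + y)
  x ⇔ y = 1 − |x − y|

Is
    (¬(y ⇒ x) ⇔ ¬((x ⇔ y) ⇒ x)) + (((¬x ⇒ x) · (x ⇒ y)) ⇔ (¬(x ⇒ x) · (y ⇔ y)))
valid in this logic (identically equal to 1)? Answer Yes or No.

Counterexample: take x = 1/4, y = 0.
y ⇒ x = 0 ⇒ 1/4 = 1
¬(y ⇒ x) = ¬1 = 0
x ⇔ y = 1/4 ⇔ 0 = 3/4
(x ⇔ y) ⇒ x = 3/4 ⇒ 1/4 = 1/2
¬((x ⇔ y) ⇒ x) = ¬1/2 = 1/2
¬(y ⇒ x) ⇔ ¬((x ⇔ y) ⇒ x) = 0 ⇔ 1/2 = 1/2
¬x = ¬1/4 = 3/4
¬x ⇒ x = 3/4 ⇒ 1/4 = 1/2
x ⇒ y = 1/4 ⇒ 0 = 3/4
(¬x ⇒ x) · (x ⇒ y) = 1/2 · 3/4 = 1/2
x ⇒ x = 1/4 ⇒ 1/4 = 1
¬(x ⇒ x) = ¬1 = 0
y ⇔ y = 0 ⇔ 0 = 1
¬(x ⇒ x) · (y ⇔ y) = 0 · 1 = 0
((¬x ⇒ x) · (x ⇒ y)) ⇔ (¬(x ⇒ x) · (y ⇔ y)) = 1/2 ⇔ 0 = 1/2
(¬(y ⇒ x) ⇔ ¬((x ⇔ y) ⇒ x)) + (((¬x ⇒ x) · (x ⇒ y)) ⇔ (¬(x ⇒ x) · (y ⇔ y))) = 1/2 + 1/2 = 1/2
This gives 1/2 ≠ 1.

No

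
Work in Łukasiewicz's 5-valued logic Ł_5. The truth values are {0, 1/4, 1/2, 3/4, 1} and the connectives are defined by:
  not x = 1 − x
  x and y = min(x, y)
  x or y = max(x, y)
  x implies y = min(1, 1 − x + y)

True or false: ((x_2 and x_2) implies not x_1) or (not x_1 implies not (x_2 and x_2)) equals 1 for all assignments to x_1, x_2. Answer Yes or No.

No

Counterexample: take x_1 = 1/4, x_2 = 1.
x_2 and x_2 = 1 and 1 = 1
not x_1 = not 1/4 = 3/4
(x_2 and x_2) implies not x_1 = 1 implies 3/4 = 3/4
not x_1 = not 1/4 = 3/4
x_2 and x_2 = 1 and 1 = 1
not (x_2 and x_2) = not 1 = 0
not x_1 implies not (x_2 and x_2) = 3/4 implies 0 = 1/4
((x_2 and x_2) implies not x_1) or (not x_1 implies not (x_2 and x_2)) = 3/4 or 1/4 = 3/4
This gives 3/4 ≠ 1.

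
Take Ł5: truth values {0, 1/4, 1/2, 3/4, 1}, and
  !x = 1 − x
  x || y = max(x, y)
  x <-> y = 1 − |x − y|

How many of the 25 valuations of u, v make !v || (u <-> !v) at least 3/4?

value 1: 9 assignments (counts)
value 3/4: 9 assignments (counts)
value 1/2: 4 assignments
value 1/4: 2 assignments
value 0: 1 assignment
So 18 of the 25 assignments meet the threshold.

18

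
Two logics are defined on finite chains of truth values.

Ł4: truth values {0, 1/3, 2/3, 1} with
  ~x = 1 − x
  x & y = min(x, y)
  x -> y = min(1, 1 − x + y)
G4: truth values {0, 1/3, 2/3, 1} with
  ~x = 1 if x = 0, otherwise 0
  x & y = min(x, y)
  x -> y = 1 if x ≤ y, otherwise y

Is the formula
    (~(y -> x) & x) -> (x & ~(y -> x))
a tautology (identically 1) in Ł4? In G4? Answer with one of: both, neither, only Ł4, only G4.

In Ł4: every assignment gives 1 — tautology.
In G4: every assignment gives 1 — tautology.

both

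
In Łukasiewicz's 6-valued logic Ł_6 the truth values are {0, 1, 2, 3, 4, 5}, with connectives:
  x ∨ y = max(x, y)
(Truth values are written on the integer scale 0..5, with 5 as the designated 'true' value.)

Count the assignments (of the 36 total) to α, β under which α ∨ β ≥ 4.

20

value 5: 11 assignments (counts)
value 4: 9 assignments (counts)
value 3: 7 assignments
value 2: 5 assignments
value 1: 3 assignments
value 0: 1 assignment
So 20 of the 36 assignments meet the threshold.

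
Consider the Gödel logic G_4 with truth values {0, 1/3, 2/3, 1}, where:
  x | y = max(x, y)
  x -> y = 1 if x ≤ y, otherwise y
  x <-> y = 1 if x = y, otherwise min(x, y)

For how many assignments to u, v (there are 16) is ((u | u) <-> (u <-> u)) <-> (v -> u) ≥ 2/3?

u = 0, v = 0 ↦ 0  <
u = 0, v = 1/3 ↦ 1  ≥
u = 0, v = 2/3 ↦ 1  ≥
u = 0, v = 1 ↦ 1  ≥
u = 1/3, v = 0 ↦ 1/3  <
u = 1/3, v = 1/3 ↦ 1/3  <
u = 1/3, v = 2/3 ↦ 1  ≥
u = 1/3, v = 1 ↦ 1  ≥
u = 2/3, v = 0 ↦ 2/3  ≥
u = 2/3, v = 1/3 ↦ 2/3  ≥
u = 2/3, v = 2/3 ↦ 2/3  ≥
u = 2/3, v = 1 ↦ 1  ≥
u = 1, v = 0 ↦ 1  ≥
u = 1, v = 1/3 ↦ 1  ≥
u = 1, v = 2/3 ↦ 1  ≥
u = 1, v = 1 ↦ 1  ≥
So 13 of the 16 assignments meet the threshold.

13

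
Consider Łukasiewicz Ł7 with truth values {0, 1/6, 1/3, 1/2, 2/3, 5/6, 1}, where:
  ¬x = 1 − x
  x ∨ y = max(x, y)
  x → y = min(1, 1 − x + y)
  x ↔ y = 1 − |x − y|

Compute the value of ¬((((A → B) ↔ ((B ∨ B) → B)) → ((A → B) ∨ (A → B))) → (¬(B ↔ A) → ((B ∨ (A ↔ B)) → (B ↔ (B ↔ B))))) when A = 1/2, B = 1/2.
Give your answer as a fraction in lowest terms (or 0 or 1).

A → B = 1/2 → 1/2 = 1
B ∨ B = 1/2 ∨ 1/2 = 1/2
(B ∨ B) → B = 1/2 → 1/2 = 1
(A → B) ↔ ((B ∨ B) → B) = 1 ↔ 1 = 1
A → B = 1/2 → 1/2 = 1
A → B = 1/2 → 1/2 = 1
(A → B) ∨ (A → B) = 1 ∨ 1 = 1
((A → B) ↔ ((B ∨ B) → B)) → ((A → B) ∨ (A → B)) = 1 → 1 = 1
B ↔ A = 1/2 ↔ 1/2 = 1
¬(B ↔ A) = ¬1 = 0
A ↔ B = 1/2 ↔ 1/2 = 1
B ∨ (A ↔ B) = 1/2 ∨ 1 = 1
B ↔ B = 1/2 ↔ 1/2 = 1
B ↔ (B ↔ B) = 1/2 ↔ 1 = 1/2
(B ∨ (A ↔ B)) → (B ↔ (B ↔ B)) = 1 → 1/2 = 1/2
¬(B ↔ A) → ((B ∨ (A ↔ B)) → (B ↔ (B ↔ B))) = 0 → 1/2 = 1
(((A → B) ↔ ((B ∨ B) → B)) → ((A → B) ∨ (A → B))) → (¬(B ↔ A) → ((B ∨ (A ↔ B)) → (B ↔ (B ↔ B)))) = 1 → 1 = 1
¬((((A → B) ↔ ((B ∨ B) → B)) → ((A → B) ∨ (A → B))) → (¬(B ↔ A) → ((B ∨ (A ↔ B)) → (B ↔ (B ↔ B))))) = ¬1 = 0

0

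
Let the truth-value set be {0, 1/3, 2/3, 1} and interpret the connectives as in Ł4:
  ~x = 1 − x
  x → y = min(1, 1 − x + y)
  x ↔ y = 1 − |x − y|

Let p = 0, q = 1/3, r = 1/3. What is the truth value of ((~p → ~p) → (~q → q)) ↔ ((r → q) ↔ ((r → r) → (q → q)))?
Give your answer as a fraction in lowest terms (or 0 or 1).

~p = ~0 = 1
~p = ~0 = 1
~p → ~p = 1 → 1 = 1
~q = ~1/3 = 2/3
~q → q = 2/3 → 1/3 = 2/3
(~p → ~p) → (~q → q) = 1 → 2/3 = 2/3
r → q = 1/3 → 1/3 = 1
r → r = 1/3 → 1/3 = 1
q → q = 1/3 → 1/3 = 1
(r → r) → (q → q) = 1 → 1 = 1
(r → q) ↔ ((r → r) → (q → q)) = 1 ↔ 1 = 1
((~p → ~p) → (~q → q)) ↔ ((r → q) ↔ ((r → r) → (q → q))) = 2/3 ↔ 1 = 2/3

2/3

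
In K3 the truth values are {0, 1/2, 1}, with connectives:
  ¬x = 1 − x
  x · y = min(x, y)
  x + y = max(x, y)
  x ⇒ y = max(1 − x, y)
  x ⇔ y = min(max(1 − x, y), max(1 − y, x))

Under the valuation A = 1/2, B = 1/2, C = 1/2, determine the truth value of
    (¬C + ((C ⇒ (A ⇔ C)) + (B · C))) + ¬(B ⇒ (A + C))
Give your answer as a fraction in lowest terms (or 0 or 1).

¬C = ¬1/2 = 1/2
A ⇔ C = 1/2 ⇔ 1/2 = 1/2
C ⇒ (A ⇔ C) = 1/2 ⇒ 1/2 = 1/2
B · C = 1/2 · 1/2 = 1/2
(C ⇒ (A ⇔ C)) + (B · C) = 1/2 + 1/2 = 1/2
¬C + ((C ⇒ (A ⇔ C)) + (B · C)) = 1/2 + 1/2 = 1/2
A + C = 1/2 + 1/2 = 1/2
B ⇒ (A + C) = 1/2 ⇒ 1/2 = 1/2
¬(B ⇒ (A + C)) = ¬1/2 = 1/2
(¬C + ((C ⇒ (A ⇔ C)) + (B · C))) + ¬(B ⇒ (A + C)) = 1/2 + 1/2 = 1/2

1/2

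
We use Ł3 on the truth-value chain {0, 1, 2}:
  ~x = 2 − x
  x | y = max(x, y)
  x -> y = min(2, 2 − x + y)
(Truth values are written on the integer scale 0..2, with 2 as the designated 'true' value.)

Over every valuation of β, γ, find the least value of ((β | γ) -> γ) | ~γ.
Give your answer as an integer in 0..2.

1

Take β = 2, γ = 1:
β | γ = 2 | 1 = 2
(β | γ) -> γ = 2 -> 1 = 1
~γ = ~1 = 1
((β | γ) -> γ) | ~γ = 1 | 1 = 1
No assignment yields a value below 1, so this is the minimum.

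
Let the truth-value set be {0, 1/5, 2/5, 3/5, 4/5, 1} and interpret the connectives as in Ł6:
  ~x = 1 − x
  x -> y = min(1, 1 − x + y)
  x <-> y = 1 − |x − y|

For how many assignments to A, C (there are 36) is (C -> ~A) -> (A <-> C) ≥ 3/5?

value 1: 12 assignments (counts)
value 4/5: 10 assignments (counts)
value 3/5: 4 assignments (counts)
value 2/5: 6 assignments
value 1/5: 2 assignments
value 0: 2 assignments
So 26 of the 36 assignments meet the threshold.

26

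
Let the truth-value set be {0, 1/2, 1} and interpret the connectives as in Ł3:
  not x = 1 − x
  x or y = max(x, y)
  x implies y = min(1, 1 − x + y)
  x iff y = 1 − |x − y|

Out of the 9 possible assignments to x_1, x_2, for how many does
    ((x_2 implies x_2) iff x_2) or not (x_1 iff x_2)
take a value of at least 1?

4

x_1 = 0, x_2 = 0 ↦ 0  <
x_1 = 0, x_2 = 1/2 ↦ 1/2  <
x_1 = 0, x_2 = 1 ↦ 1  ≥
x_1 = 1/2, x_2 = 0 ↦ 1/2  <
x_1 = 1/2, x_2 = 1/2 ↦ 1/2  <
x_1 = 1/2, x_2 = 1 ↦ 1  ≥
x_1 = 1, x_2 = 0 ↦ 1  ≥
x_1 = 1, x_2 = 1/2 ↦ 1/2  <
x_1 = 1, x_2 = 1 ↦ 1  ≥
So 4 of the 9 assignments meet the threshold.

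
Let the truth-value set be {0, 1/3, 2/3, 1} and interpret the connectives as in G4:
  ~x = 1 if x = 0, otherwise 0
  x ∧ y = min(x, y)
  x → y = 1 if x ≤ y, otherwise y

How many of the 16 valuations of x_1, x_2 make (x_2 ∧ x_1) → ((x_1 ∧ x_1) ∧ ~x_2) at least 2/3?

7

x_1 = 0, x_2 = 0 ↦ 1  ≥
x_1 = 0, x_2 = 1/3 ↦ 1  ≥
x_1 = 0, x_2 = 2/3 ↦ 1  ≥
x_1 = 0, x_2 = 1 ↦ 1  ≥
x_1 = 1/3, x_2 = 0 ↦ 1  ≥
x_1 = 1/3, x_2 = 1/3 ↦ 0  <
x_1 = 1/3, x_2 = 2/3 ↦ 0  <
x_1 = 1/3, x_2 = 1 ↦ 0  <
x_1 = 2/3, x_2 = 0 ↦ 1  ≥
x_1 = 2/3, x_2 = 1/3 ↦ 0  <
x_1 = 2/3, x_2 = 2/3 ↦ 0  <
x_1 = 2/3, x_2 = 1 ↦ 0  <
x_1 = 1, x_2 = 0 ↦ 1  ≥
x_1 = 1, x_2 = 1/3 ↦ 0  <
x_1 = 1, x_2 = 2/3 ↦ 0  <
x_1 = 1, x_2 = 1 ↦ 0  <
So 7 of the 16 assignments meet the threshold.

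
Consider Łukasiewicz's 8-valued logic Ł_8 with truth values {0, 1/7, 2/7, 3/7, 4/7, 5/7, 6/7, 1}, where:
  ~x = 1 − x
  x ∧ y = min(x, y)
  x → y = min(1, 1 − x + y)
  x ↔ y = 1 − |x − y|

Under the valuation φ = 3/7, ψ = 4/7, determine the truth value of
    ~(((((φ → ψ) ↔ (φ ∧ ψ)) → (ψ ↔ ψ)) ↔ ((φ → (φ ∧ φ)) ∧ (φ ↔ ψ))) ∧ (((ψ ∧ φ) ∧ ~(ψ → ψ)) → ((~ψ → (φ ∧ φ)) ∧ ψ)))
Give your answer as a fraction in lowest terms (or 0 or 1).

φ → ψ = 3/7 → 4/7 = 1
φ ∧ ψ = 3/7 ∧ 4/7 = 3/7
(φ → ψ) ↔ (φ ∧ ψ) = 1 ↔ 3/7 = 3/7
ψ ↔ ψ = 4/7 ↔ 4/7 = 1
((φ → ψ) ↔ (φ ∧ ψ)) → (ψ ↔ ψ) = 3/7 → 1 = 1
φ ∧ φ = 3/7 ∧ 3/7 = 3/7
φ → (φ ∧ φ) = 3/7 → 3/7 = 1
φ ↔ ψ = 3/7 ↔ 4/7 = 6/7
(φ → (φ ∧ φ)) ∧ (φ ↔ ψ) = 1 ∧ 6/7 = 6/7
(((φ → ψ) ↔ (φ ∧ ψ)) → (ψ ↔ ψ)) ↔ ((φ → (φ ∧ φ)) ∧ (φ ↔ ψ)) = 1 ↔ 6/7 = 6/7
ψ ∧ φ = 4/7 ∧ 3/7 = 3/7
ψ → ψ = 4/7 → 4/7 = 1
~(ψ → ψ) = ~1 = 0
(ψ ∧ φ) ∧ ~(ψ → ψ) = 3/7 ∧ 0 = 0
~ψ = ~4/7 = 3/7
φ ∧ φ = 3/7 ∧ 3/7 = 3/7
~ψ → (φ ∧ φ) = 3/7 → 3/7 = 1
(~ψ → (φ ∧ φ)) ∧ ψ = 1 ∧ 4/7 = 4/7
((ψ ∧ φ) ∧ ~(ψ → ψ)) → ((~ψ → (φ ∧ φ)) ∧ ψ) = 0 → 4/7 = 1
((((φ → ψ) ↔ (φ ∧ ψ)) → (ψ ↔ ψ)) ↔ ((φ → (φ ∧ φ)) ∧ (φ ↔ ψ))) ∧ (((ψ ∧ φ) ∧ ~(ψ → ψ)) → ((~ψ → (φ ∧ φ)) ∧ ψ)) = 6/7 ∧ 1 = 6/7
~(((((φ → ψ) ↔ (φ ∧ ψ)) → (ψ ↔ ψ)) ↔ ((φ → (φ ∧ φ)) ∧ (φ ↔ ψ))) ∧ (((ψ ∧ φ) ∧ ~(ψ → ψ)) → ((~ψ → (φ ∧ φ)) ∧ ψ))) = ~6/7 = 1/7

1/7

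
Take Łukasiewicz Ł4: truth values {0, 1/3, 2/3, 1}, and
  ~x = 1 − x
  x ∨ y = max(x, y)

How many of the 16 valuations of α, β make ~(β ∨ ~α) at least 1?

1

α = 0, β = 0 ↦ 0  <
α = 0, β = 1/3 ↦ 0  <
α = 0, β = 2/3 ↦ 0  <
α = 0, β = 1 ↦ 0  <
α = 1/3, β = 0 ↦ 1/3  <
α = 1/3, β = 1/3 ↦ 1/3  <
α = 1/3, β = 2/3 ↦ 1/3  <
α = 1/3, β = 1 ↦ 0  <
α = 2/3, β = 0 ↦ 2/3  <
α = 2/3, β = 1/3 ↦ 2/3  <
α = 2/3, β = 2/3 ↦ 1/3  <
α = 2/3, β = 1 ↦ 0  <
α = 1, β = 0 ↦ 1  ≥
α = 1, β = 1/3 ↦ 2/3  <
α = 1, β = 2/3 ↦ 1/3  <
α = 1, β = 1 ↦ 0  <
So 1 of the 16 assignments meets the threshold.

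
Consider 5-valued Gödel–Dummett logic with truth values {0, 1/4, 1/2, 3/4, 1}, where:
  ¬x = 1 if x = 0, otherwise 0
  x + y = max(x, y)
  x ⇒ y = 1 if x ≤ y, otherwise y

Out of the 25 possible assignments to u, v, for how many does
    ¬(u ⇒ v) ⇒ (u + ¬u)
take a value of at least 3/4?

23

value 1: 22 assignments (counts)
value 3/4: 1 assignment (counts)
value 1/2: 1 assignment
value 1/4: 1 assignment
So 23 of the 25 assignments meet the threshold.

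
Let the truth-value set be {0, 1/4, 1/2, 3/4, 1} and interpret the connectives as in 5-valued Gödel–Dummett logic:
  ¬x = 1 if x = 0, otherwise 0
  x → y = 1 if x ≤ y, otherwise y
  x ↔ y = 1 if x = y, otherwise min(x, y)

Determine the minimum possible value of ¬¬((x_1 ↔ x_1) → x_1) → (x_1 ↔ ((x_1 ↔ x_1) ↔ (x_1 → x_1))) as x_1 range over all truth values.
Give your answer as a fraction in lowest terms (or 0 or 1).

Take x_1 = 1/4:
x_1 ↔ x_1 = 1/4 ↔ 1/4 = 1
(x_1 ↔ x_1) → x_1 = 1 → 1/4 = 1/4
¬((x_1 ↔ x_1) → x_1) = ¬1/4 = 0
¬¬((x_1 ↔ x_1) → x_1) = ¬0 = 1
x_1 ↔ x_1 = 1/4 ↔ 1/4 = 1
x_1 → x_1 = 1/4 → 1/4 = 1
(x_1 ↔ x_1) ↔ (x_1 → x_1) = 1 ↔ 1 = 1
x_1 ↔ ((x_1 ↔ x_1) ↔ (x_1 → x_1)) = 1/4 ↔ 1 = 1/4
¬¬((x_1 ↔ x_1) → x_1) → (x_1 ↔ ((x_1 ↔ x_1) ↔ (x_1 → x_1))) = 1 → 1/4 = 1/4
No assignment yields a value below 1/4, so this is the minimum.

1/4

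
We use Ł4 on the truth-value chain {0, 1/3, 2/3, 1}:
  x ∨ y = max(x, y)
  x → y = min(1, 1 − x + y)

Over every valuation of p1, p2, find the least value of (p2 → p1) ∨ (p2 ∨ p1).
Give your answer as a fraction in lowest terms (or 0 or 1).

Take p1 = 0, p2 = 1/3:
p2 → p1 = 1/3 → 0 = 2/3
p2 ∨ p1 = 1/3 ∨ 0 = 1/3
(p2 → p1) ∨ (p2 ∨ p1) = 2/3 ∨ 1/3 = 2/3
No assignment yields a value below 2/3, so this is the minimum.

2/3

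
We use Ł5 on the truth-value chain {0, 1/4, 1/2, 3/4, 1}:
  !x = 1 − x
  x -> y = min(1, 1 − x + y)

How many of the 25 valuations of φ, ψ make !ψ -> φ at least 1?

value 1: 15 assignments (counts)
value 3/4: 4 assignments
value 1/2: 3 assignments
value 1/4: 2 assignments
value 0: 1 assignment
So 15 of the 25 assignments meet the threshold.

15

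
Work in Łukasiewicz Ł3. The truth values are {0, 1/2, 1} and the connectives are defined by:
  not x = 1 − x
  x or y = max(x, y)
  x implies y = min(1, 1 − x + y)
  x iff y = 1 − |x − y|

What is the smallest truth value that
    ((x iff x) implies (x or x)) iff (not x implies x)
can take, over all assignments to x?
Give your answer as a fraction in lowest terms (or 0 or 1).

Take x = 1/2:
x iff x = 1/2 iff 1/2 = 1
x or x = 1/2 or 1/2 = 1/2
(x iff x) implies (x or x) = 1 implies 1/2 = 1/2
not x = not 1/2 = 1/2
not x implies x = 1/2 implies 1/2 = 1
((x iff x) implies (x or x)) iff (not x implies x) = 1/2 iff 1 = 1/2
No assignment yields a value below 1/2, so this is the minimum.

1/2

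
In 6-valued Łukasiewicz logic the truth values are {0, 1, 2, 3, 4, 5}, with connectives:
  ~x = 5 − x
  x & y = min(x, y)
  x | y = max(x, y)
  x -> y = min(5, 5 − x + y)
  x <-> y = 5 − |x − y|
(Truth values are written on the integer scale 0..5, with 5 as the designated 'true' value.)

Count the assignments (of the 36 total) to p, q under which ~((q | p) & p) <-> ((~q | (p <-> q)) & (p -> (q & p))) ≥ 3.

25

value 5: 8 assignments (counts)
value 4: 10 assignments (counts)
value 3: 7 assignments (counts)
value 2: 6 assignments
value 1: 3 assignments
value 0: 2 assignments
So 25 of the 36 assignments meet the threshold.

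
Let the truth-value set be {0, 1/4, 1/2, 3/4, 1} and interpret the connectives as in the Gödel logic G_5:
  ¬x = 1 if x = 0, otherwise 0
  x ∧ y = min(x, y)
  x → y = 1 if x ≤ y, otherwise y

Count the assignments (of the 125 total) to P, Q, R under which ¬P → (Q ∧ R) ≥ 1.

value 1: 101 assignments (counts)
value 3/4: 3 assignments
value 1/2: 5 assignments
value 1/4: 7 assignments
value 0: 9 assignments
So 101 of the 125 assignments meet the threshold.

101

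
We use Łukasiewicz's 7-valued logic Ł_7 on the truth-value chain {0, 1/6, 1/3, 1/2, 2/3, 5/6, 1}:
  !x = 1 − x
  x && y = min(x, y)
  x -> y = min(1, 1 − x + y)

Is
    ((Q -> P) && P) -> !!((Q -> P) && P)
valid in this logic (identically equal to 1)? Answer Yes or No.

At P = 2/3, Q = 2/3, for instance:
Q -> P = 2/3 -> 2/3 = 1
(Q -> P) && P = 1 && 2/3 = 2/3
!((Q -> P) && P) = !2/3 = 1/3
!!((Q -> P) && P) = !1/3 = 2/3
((Q -> P) && P) -> !!((Q -> P) && P) = 2/3 -> 2/3 = 1
and checking the remaining 48 assignments likewise gives ≥ 1 in every case.

Yes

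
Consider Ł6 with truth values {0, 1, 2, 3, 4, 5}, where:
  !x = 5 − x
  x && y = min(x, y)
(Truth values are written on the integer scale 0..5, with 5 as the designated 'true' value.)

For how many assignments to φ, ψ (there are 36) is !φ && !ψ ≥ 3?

value 5: 1 assignment (counts)
value 4: 3 assignments (counts)
value 3: 5 assignments (counts)
value 2: 7 assignments
value 1: 9 assignments
value 0: 11 assignments
So 9 of the 36 assignments meet the threshold.

9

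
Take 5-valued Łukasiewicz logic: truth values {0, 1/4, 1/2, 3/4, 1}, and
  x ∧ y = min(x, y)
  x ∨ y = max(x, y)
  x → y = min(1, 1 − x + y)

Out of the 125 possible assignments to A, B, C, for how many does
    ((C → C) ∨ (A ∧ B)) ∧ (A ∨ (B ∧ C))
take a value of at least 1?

value 1: 29 assignments (counts)
value 3/4: 33 assignments
value 1/2: 31 assignments
value 1/4: 23 assignments
value 0: 9 assignments
So 29 of the 125 assignments meet the threshold.

29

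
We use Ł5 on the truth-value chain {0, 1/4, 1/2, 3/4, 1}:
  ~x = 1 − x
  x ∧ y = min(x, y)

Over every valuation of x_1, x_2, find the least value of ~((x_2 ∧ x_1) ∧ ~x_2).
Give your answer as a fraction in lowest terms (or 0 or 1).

1/2

Take x_1 = 1/2, x_2 = 1/2:
x_2 ∧ x_1 = 1/2 ∧ 1/2 = 1/2
~x_2 = ~1/2 = 1/2
(x_2 ∧ x_1) ∧ ~x_2 = 1/2 ∧ 1/2 = 1/2
~((x_2 ∧ x_1) ∧ ~x_2) = ~1/2 = 1/2
No assignment yields a value below 1/2, so this is the minimum.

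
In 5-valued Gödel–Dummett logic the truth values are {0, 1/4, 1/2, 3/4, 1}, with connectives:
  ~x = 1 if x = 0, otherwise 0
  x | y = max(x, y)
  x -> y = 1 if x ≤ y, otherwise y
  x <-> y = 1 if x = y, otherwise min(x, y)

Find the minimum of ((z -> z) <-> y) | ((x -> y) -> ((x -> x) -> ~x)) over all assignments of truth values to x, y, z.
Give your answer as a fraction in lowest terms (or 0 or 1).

Take x = 1/4, y = 1/4, z = 0:
z -> z = 0 -> 0 = 1
(z -> z) <-> y = 1 <-> 1/4 = 1/4
x -> y = 1/4 -> 1/4 = 1
x -> x = 1/4 -> 1/4 = 1
~x = ~1/4 = 0
(x -> x) -> ~x = 1 -> 0 = 0
(x -> y) -> ((x -> x) -> ~x) = 1 -> 0 = 0
((z -> z) <-> y) | ((x -> y) -> ((x -> x) -> ~x)) = 1/4 | 0 = 1/4
No assignment yields a value below 1/4, so this is the minimum.

1/4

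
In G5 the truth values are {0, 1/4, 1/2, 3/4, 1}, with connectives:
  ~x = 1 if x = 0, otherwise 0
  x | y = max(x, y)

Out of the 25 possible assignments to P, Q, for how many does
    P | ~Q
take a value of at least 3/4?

value 1: 9 assignments (counts)
value 3/4: 4 assignments (counts)
value 1/2: 4 assignments
value 1/4: 4 assignments
value 0: 4 assignments
So 13 of the 25 assignments meet the threshold.

13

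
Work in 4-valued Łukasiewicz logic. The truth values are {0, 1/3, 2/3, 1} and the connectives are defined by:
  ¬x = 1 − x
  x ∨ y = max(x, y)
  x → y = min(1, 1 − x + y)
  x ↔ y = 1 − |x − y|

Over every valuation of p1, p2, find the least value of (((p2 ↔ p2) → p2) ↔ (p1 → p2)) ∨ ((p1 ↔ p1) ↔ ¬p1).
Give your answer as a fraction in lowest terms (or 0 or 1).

Take p1 = 1/3, p2 = 0:
p2 ↔ p2 = 0 ↔ 0 = 1
(p2 ↔ p2) → p2 = 1 → 0 = 0
p1 → p2 = 1/3 → 0 = 2/3
((p2 ↔ p2) → p2) ↔ (p1 → p2) = 0 ↔ 2/3 = 1/3
p1 ↔ p1 = 1/3 ↔ 1/3 = 1
¬p1 = ¬1/3 = 2/3
(p1 ↔ p1) ↔ ¬p1 = 1 ↔ 2/3 = 2/3
(((p2 ↔ p2) → p2) ↔ (p1 → p2)) ∨ ((p1 ↔ p1) ↔ ¬p1) = 1/3 ∨ 2/3 = 2/3
No assignment yields a value below 2/3, so this is the minimum.

2/3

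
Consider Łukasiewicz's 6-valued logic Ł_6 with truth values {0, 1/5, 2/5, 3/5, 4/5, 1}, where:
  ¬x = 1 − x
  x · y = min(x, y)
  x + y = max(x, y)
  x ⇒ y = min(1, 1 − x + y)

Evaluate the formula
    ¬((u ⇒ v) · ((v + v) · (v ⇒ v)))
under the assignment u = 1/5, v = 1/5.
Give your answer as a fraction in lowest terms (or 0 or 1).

4/5

u ⇒ v = 1/5 ⇒ 1/5 = 1
v + v = 1/5 + 1/5 = 1/5
v ⇒ v = 1/5 ⇒ 1/5 = 1
(v + v) · (v ⇒ v) = 1/5 · 1 = 1/5
(u ⇒ v) · ((v + v) · (v ⇒ v)) = 1 · 1/5 = 1/5
¬((u ⇒ v) · ((v + v) · (v ⇒ v))) = ¬1/5 = 4/5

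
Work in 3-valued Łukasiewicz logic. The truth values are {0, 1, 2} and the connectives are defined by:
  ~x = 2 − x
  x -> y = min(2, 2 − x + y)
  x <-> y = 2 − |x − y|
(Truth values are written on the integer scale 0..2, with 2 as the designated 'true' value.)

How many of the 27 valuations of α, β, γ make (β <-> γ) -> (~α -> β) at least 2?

23

value 2: 23 assignments (counts)
value 1: 3 assignments
value 0: 1 assignment
So 23 of the 27 assignments meet the threshold.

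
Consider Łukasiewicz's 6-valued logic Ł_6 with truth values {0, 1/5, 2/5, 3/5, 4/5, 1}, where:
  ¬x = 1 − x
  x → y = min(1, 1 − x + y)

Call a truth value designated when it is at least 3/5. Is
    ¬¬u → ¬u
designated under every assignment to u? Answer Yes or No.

No

Counterexample: take u = 4/5.
¬u = ¬4/5 = 1/5
¬¬u = ¬1/5 = 4/5
¬u = ¬4/5 = 1/5
¬¬u → ¬u = 4/5 → 1/5 = 2/5
This gives 2/5, which is below 3/5.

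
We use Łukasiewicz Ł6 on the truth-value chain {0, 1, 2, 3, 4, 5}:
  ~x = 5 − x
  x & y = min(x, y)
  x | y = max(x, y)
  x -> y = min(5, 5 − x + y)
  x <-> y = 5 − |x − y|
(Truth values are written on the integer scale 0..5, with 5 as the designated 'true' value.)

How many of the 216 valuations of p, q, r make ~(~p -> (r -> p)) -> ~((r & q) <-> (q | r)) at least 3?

208

value 5: 189 assignments (counts)
value 4: 12 assignments (counts)
value 3: 7 assignments (counts)
value 2: 5 assignments
value 1: 2 assignments
value 0: 1 assignment
So 208 of the 216 assignments meet the threshold.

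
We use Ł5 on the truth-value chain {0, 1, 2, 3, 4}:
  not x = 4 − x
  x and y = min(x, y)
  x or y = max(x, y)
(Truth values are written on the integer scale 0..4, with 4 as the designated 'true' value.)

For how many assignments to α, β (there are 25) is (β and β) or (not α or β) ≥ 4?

value 4: 9 assignments (counts)
value 3: 7 assignments
value 2: 5 assignments
value 1: 3 assignments
value 0: 1 assignment
So 9 of the 25 assignments meet the threshold.

9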